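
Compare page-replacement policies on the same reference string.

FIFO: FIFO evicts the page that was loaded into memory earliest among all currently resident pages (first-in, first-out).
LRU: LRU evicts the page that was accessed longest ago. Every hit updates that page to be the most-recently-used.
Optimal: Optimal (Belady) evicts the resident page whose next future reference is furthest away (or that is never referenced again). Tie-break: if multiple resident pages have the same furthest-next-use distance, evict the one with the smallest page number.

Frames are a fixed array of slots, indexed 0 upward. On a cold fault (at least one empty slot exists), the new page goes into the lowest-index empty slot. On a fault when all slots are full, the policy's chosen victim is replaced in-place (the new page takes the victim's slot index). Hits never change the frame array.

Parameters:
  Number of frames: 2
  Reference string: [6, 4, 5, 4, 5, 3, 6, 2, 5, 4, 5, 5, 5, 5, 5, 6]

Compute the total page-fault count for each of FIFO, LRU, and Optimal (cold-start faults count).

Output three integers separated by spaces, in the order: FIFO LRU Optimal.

--- FIFO ---
  step 0: ref 6 -> FAULT, frames=[6,-] (faults so far: 1)
  step 1: ref 4 -> FAULT, frames=[6,4] (faults so far: 2)
  step 2: ref 5 -> FAULT, evict 6, frames=[5,4] (faults so far: 3)
  step 3: ref 4 -> HIT, frames=[5,4] (faults so far: 3)
  step 4: ref 5 -> HIT, frames=[5,4] (faults so far: 3)
  step 5: ref 3 -> FAULT, evict 4, frames=[5,3] (faults so far: 4)
  step 6: ref 6 -> FAULT, evict 5, frames=[6,3] (faults so far: 5)
  step 7: ref 2 -> FAULT, evict 3, frames=[6,2] (faults so far: 6)
  step 8: ref 5 -> FAULT, evict 6, frames=[5,2] (faults so far: 7)
  step 9: ref 4 -> FAULT, evict 2, frames=[5,4] (faults so far: 8)
  step 10: ref 5 -> HIT, frames=[5,4] (faults so far: 8)
  step 11: ref 5 -> HIT, frames=[5,4] (faults so far: 8)
  step 12: ref 5 -> HIT, frames=[5,4] (faults so far: 8)
  step 13: ref 5 -> HIT, frames=[5,4] (faults so far: 8)
  step 14: ref 5 -> HIT, frames=[5,4] (faults so far: 8)
  step 15: ref 6 -> FAULT, evict 5, frames=[6,4] (faults so far: 9)
  FIFO total faults: 9
--- LRU ---
  step 0: ref 6 -> FAULT, frames=[6,-] (faults so far: 1)
  step 1: ref 4 -> FAULT, frames=[6,4] (faults so far: 2)
  step 2: ref 5 -> FAULT, evict 6, frames=[5,4] (faults so far: 3)
  step 3: ref 4 -> HIT, frames=[5,4] (faults so far: 3)
  step 4: ref 5 -> HIT, frames=[5,4] (faults so far: 3)
  step 5: ref 3 -> FAULT, evict 4, frames=[5,3] (faults so far: 4)
  step 6: ref 6 -> FAULT, evict 5, frames=[6,3] (faults so far: 5)
  step 7: ref 2 -> FAULT, evict 3, frames=[6,2] (faults so far: 6)
  step 8: ref 5 -> FAULT, evict 6, frames=[5,2] (faults so far: 7)
  step 9: ref 4 -> FAULT, evict 2, frames=[5,4] (faults so far: 8)
  step 10: ref 5 -> HIT, frames=[5,4] (faults so far: 8)
  step 11: ref 5 -> HIT, frames=[5,4] (faults so far: 8)
  step 12: ref 5 -> HIT, frames=[5,4] (faults so far: 8)
  step 13: ref 5 -> HIT, frames=[5,4] (faults so far: 8)
  step 14: ref 5 -> HIT, frames=[5,4] (faults so far: 8)
  step 15: ref 6 -> FAULT, evict 4, frames=[5,6] (faults so far: 9)
  LRU total faults: 9
--- Optimal ---
  step 0: ref 6 -> FAULT, frames=[6,-] (faults so far: 1)
  step 1: ref 4 -> FAULT, frames=[6,4] (faults so far: 2)
  step 2: ref 5 -> FAULT, evict 6, frames=[5,4] (faults so far: 3)
  step 3: ref 4 -> HIT, frames=[5,4] (faults so far: 3)
  step 4: ref 5 -> HIT, frames=[5,4] (faults so far: 3)
  step 5: ref 3 -> FAULT, evict 4, frames=[5,3] (faults so far: 4)
  step 6: ref 6 -> FAULT, evict 3, frames=[5,6] (faults so far: 5)
  step 7: ref 2 -> FAULT, evict 6, frames=[5,2] (faults so far: 6)
  step 8: ref 5 -> HIT, frames=[5,2] (faults so far: 6)
  step 9: ref 4 -> FAULT, evict 2, frames=[5,4] (faults so far: 7)
  step 10: ref 5 -> HIT, frames=[5,4] (faults so far: 7)
  step 11: ref 5 -> HIT, frames=[5,4] (faults so far: 7)
  step 12: ref 5 -> HIT, frames=[5,4] (faults so far: 7)
  step 13: ref 5 -> HIT, frames=[5,4] (faults so far: 7)
  step 14: ref 5 -> HIT, frames=[5,4] (faults so far: 7)
  step 15: ref 6 -> FAULT, evict 4, frames=[5,6] (faults so far: 8)
  Optimal total faults: 8

Answer: 9 9 8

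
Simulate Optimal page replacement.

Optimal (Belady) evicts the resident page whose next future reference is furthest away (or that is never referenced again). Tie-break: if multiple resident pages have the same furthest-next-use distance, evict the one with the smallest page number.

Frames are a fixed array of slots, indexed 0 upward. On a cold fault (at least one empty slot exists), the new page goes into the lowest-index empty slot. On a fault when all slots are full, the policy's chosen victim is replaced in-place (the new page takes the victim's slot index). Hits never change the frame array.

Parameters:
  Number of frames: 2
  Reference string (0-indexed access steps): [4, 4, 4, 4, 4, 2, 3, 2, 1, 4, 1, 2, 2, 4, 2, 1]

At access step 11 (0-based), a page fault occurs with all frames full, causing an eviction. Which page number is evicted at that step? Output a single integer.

Step 0: ref 4 -> FAULT, frames=[4,-]
Step 1: ref 4 -> HIT, frames=[4,-]
Step 2: ref 4 -> HIT, frames=[4,-]
Step 3: ref 4 -> HIT, frames=[4,-]
Step 4: ref 4 -> HIT, frames=[4,-]
Step 5: ref 2 -> FAULT, frames=[4,2]
Step 6: ref 3 -> FAULT, evict 4, frames=[3,2]
Step 7: ref 2 -> HIT, frames=[3,2]
Step 8: ref 1 -> FAULT, evict 3, frames=[1,2]
Step 9: ref 4 -> FAULT, evict 2, frames=[1,4]
Step 10: ref 1 -> HIT, frames=[1,4]
Step 11: ref 2 -> FAULT, evict 1, frames=[2,4]
At step 11: evicted page 1

Answer: 1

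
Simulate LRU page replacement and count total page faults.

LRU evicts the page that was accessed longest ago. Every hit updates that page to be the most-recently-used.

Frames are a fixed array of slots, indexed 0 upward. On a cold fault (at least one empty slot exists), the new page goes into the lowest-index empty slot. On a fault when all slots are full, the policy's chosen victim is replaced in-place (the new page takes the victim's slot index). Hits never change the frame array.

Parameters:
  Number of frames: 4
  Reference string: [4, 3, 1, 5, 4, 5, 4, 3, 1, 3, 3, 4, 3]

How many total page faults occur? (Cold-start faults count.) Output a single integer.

Step 0: ref 4 → FAULT, frames=[4,-,-,-]
Step 1: ref 3 → FAULT, frames=[4,3,-,-]
Step 2: ref 1 → FAULT, frames=[4,3,1,-]
Step 3: ref 5 → FAULT, frames=[4,3,1,5]
Step 4: ref 4 → HIT, frames=[4,3,1,5]
Step 5: ref 5 → HIT, frames=[4,3,1,5]
Step 6: ref 4 → HIT, frames=[4,3,1,5]
Step 7: ref 3 → HIT, frames=[4,3,1,5]
Step 8: ref 1 → HIT, frames=[4,3,1,5]
Step 9: ref 3 → HIT, frames=[4,3,1,5]
Step 10: ref 3 → HIT, frames=[4,3,1,5]
Step 11: ref 4 → HIT, frames=[4,3,1,5]
Step 12: ref 3 → HIT, frames=[4,3,1,5]
Total faults: 4

Answer: 4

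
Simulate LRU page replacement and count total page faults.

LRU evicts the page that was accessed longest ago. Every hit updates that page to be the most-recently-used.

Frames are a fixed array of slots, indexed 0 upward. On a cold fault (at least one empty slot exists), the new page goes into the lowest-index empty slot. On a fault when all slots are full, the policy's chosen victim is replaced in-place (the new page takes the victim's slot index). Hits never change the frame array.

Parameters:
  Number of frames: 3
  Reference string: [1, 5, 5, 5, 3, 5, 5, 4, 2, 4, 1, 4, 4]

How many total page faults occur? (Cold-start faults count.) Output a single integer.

Answer: 6

Derivation:
Step 0: ref 1 → FAULT, frames=[1,-,-]
Step 1: ref 5 → FAULT, frames=[1,5,-]
Step 2: ref 5 → HIT, frames=[1,5,-]
Step 3: ref 5 → HIT, frames=[1,5,-]
Step 4: ref 3 → FAULT, frames=[1,5,3]
Step 5: ref 5 → HIT, frames=[1,5,3]
Step 6: ref 5 → HIT, frames=[1,5,3]
Step 7: ref 4 → FAULT (evict 1), frames=[4,5,3]
Step 8: ref 2 → FAULT (evict 3), frames=[4,5,2]
Step 9: ref 4 → HIT, frames=[4,5,2]
Step 10: ref 1 → FAULT (evict 5), frames=[4,1,2]
Step 11: ref 4 → HIT, frames=[4,1,2]
Step 12: ref 4 → HIT, frames=[4,1,2]
Total faults: 6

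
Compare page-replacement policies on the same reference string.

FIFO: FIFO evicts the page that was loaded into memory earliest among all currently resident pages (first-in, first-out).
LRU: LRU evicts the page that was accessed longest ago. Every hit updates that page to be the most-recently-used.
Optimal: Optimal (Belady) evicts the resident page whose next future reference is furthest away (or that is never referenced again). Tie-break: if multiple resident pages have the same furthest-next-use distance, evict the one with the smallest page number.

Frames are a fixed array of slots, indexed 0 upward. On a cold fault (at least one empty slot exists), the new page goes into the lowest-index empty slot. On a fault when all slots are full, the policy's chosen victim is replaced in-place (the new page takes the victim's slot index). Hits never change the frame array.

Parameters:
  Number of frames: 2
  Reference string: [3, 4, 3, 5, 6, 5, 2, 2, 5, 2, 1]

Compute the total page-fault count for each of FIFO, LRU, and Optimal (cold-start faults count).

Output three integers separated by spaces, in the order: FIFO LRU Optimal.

Answer: 7 6 6

Derivation:
--- FIFO ---
  step 0: ref 3 -> FAULT, frames=[3,-] (faults so far: 1)
  step 1: ref 4 -> FAULT, frames=[3,4] (faults so far: 2)
  step 2: ref 3 -> HIT, frames=[3,4] (faults so far: 2)
  step 3: ref 5 -> FAULT, evict 3, frames=[5,4] (faults so far: 3)
  step 4: ref 6 -> FAULT, evict 4, frames=[5,6] (faults so far: 4)
  step 5: ref 5 -> HIT, frames=[5,6] (faults so far: 4)
  step 6: ref 2 -> FAULT, evict 5, frames=[2,6] (faults so far: 5)
  step 7: ref 2 -> HIT, frames=[2,6] (faults so far: 5)
  step 8: ref 5 -> FAULT, evict 6, frames=[2,5] (faults so far: 6)
  step 9: ref 2 -> HIT, frames=[2,5] (faults so far: 6)
  step 10: ref 1 -> FAULT, evict 2, frames=[1,5] (faults so far: 7)
  FIFO total faults: 7
--- LRU ---
  step 0: ref 3 -> FAULT, frames=[3,-] (faults so far: 1)
  step 1: ref 4 -> FAULT, frames=[3,4] (faults so far: 2)
  step 2: ref 3 -> HIT, frames=[3,4] (faults so far: 2)
  step 3: ref 5 -> FAULT, evict 4, frames=[3,5] (faults so far: 3)
  step 4: ref 6 -> FAULT, evict 3, frames=[6,5] (faults so far: 4)
  step 5: ref 5 -> HIT, frames=[6,5] (faults so far: 4)
  step 6: ref 2 -> FAULT, evict 6, frames=[2,5] (faults so far: 5)
  step 7: ref 2 -> HIT, frames=[2,5] (faults so far: 5)
  step 8: ref 5 -> HIT, frames=[2,5] (faults so far: 5)
  step 9: ref 2 -> HIT, frames=[2,5] (faults so far: 5)
  step 10: ref 1 -> FAULT, evict 5, frames=[2,1] (faults so far: 6)
  LRU total faults: 6
--- Optimal ---
  step 0: ref 3 -> FAULT, frames=[3,-] (faults so far: 1)
  step 1: ref 4 -> FAULT, frames=[3,4] (faults so far: 2)
  step 2: ref 3 -> HIT, frames=[3,4] (faults so far: 2)
  step 3: ref 5 -> FAULT, evict 3, frames=[5,4] (faults so far: 3)
  step 4: ref 6 -> FAULT, evict 4, frames=[5,6] (faults so far: 4)
  step 5: ref 5 -> HIT, frames=[5,6] (faults so far: 4)
  step 6: ref 2 -> FAULT, evict 6, frames=[5,2] (faults so far: 5)
  step 7: ref 2 -> HIT, frames=[5,2] (faults so far: 5)
  step 8: ref 5 -> HIT, frames=[5,2] (faults so far: 5)
  step 9: ref 2 -> HIT, frames=[5,2] (faults so far: 5)
  step 10: ref 1 -> FAULT, evict 2, frames=[5,1] (faults so far: 6)
  Optimal total faults: 6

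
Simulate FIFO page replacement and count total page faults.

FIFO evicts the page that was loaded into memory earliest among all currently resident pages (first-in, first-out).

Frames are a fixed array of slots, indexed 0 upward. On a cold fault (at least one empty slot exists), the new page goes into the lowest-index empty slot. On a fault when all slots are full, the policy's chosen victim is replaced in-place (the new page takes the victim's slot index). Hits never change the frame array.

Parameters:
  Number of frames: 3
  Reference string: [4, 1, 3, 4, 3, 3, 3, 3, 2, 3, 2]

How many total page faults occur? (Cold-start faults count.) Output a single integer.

Step 0: ref 4 → FAULT, frames=[4,-,-]
Step 1: ref 1 → FAULT, frames=[4,1,-]
Step 2: ref 3 → FAULT, frames=[4,1,3]
Step 3: ref 4 → HIT, frames=[4,1,3]
Step 4: ref 3 → HIT, frames=[4,1,3]
Step 5: ref 3 → HIT, frames=[4,1,3]
Step 6: ref 3 → HIT, frames=[4,1,3]
Step 7: ref 3 → HIT, frames=[4,1,3]
Step 8: ref 2 → FAULT (evict 4), frames=[2,1,3]
Step 9: ref 3 → HIT, frames=[2,1,3]
Step 10: ref 2 → HIT, frames=[2,1,3]
Total faults: 4

Answer: 4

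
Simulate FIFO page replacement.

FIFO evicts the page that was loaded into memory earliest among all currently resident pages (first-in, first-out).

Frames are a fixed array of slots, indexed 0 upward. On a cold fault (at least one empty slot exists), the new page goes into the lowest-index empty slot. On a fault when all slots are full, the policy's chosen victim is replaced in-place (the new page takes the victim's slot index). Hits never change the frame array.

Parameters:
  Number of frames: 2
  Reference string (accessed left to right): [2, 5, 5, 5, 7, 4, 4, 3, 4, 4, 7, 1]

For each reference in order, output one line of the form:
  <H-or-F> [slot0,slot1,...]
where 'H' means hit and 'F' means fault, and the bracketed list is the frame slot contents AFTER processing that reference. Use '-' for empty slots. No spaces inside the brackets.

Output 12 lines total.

F [2,-]
F [2,5]
H [2,5]
H [2,5]
F [7,5]
F [7,4]
H [7,4]
F [3,4]
H [3,4]
H [3,4]
F [3,7]
F [1,7]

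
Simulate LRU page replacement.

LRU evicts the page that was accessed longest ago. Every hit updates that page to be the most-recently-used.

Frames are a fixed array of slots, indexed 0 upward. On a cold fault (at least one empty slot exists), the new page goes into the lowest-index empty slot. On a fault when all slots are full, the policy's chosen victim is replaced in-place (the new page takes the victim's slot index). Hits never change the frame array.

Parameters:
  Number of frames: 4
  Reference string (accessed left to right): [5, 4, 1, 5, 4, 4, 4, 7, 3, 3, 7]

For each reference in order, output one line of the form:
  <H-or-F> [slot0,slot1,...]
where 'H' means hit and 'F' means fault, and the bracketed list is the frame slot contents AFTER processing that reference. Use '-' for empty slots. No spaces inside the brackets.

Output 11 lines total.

F [5,-,-,-]
F [5,4,-,-]
F [5,4,1,-]
H [5,4,1,-]
H [5,4,1,-]
H [5,4,1,-]
H [5,4,1,-]
F [5,4,1,7]
F [5,4,3,7]
H [5,4,3,7]
H [5,4,3,7]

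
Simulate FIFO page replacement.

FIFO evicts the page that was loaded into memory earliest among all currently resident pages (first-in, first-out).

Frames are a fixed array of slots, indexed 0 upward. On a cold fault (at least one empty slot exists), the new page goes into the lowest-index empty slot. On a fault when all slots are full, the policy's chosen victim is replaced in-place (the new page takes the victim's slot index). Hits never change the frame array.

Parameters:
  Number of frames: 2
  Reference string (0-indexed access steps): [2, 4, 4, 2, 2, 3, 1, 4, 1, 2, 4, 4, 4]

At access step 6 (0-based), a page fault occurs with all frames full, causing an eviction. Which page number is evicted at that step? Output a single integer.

Step 0: ref 2 -> FAULT, frames=[2,-]
Step 1: ref 4 -> FAULT, frames=[2,4]
Step 2: ref 4 -> HIT, frames=[2,4]
Step 3: ref 2 -> HIT, frames=[2,4]
Step 4: ref 2 -> HIT, frames=[2,4]
Step 5: ref 3 -> FAULT, evict 2, frames=[3,4]
Step 6: ref 1 -> FAULT, evict 4, frames=[3,1]
At step 6: evicted page 4

Answer: 4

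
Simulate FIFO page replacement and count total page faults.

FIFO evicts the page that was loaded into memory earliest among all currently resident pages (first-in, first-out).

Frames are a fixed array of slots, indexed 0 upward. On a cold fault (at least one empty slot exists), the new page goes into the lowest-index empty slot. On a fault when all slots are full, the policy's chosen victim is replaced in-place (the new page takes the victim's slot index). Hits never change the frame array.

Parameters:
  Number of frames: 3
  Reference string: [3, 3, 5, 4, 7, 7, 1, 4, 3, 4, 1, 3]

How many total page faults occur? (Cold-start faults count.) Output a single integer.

Answer: 7

Derivation:
Step 0: ref 3 → FAULT, frames=[3,-,-]
Step 1: ref 3 → HIT, frames=[3,-,-]
Step 2: ref 5 → FAULT, frames=[3,5,-]
Step 3: ref 4 → FAULT, frames=[3,5,4]
Step 4: ref 7 → FAULT (evict 3), frames=[7,5,4]
Step 5: ref 7 → HIT, frames=[7,5,4]
Step 6: ref 1 → FAULT (evict 5), frames=[7,1,4]
Step 7: ref 4 → HIT, frames=[7,1,4]
Step 8: ref 3 → FAULT (evict 4), frames=[7,1,3]
Step 9: ref 4 → FAULT (evict 7), frames=[4,1,3]
Step 10: ref 1 → HIT, frames=[4,1,3]
Step 11: ref 3 → HIT, frames=[4,1,3]
Total faults: 7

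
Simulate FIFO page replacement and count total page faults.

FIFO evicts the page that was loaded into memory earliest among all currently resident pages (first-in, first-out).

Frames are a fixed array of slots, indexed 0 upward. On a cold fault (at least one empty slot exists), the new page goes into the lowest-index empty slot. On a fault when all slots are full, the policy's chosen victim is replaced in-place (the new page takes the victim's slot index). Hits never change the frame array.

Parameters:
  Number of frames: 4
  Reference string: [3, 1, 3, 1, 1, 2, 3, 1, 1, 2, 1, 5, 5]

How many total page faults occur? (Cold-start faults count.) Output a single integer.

Step 0: ref 3 → FAULT, frames=[3,-,-,-]
Step 1: ref 1 → FAULT, frames=[3,1,-,-]
Step 2: ref 3 → HIT, frames=[3,1,-,-]
Step 3: ref 1 → HIT, frames=[3,1,-,-]
Step 4: ref 1 → HIT, frames=[3,1,-,-]
Step 5: ref 2 → FAULT, frames=[3,1,2,-]
Step 6: ref 3 → HIT, frames=[3,1,2,-]
Step 7: ref 1 → HIT, frames=[3,1,2,-]
Step 8: ref 1 → HIT, frames=[3,1,2,-]
Step 9: ref 2 → HIT, frames=[3,1,2,-]
Step 10: ref 1 → HIT, frames=[3,1,2,-]
Step 11: ref 5 → FAULT, frames=[3,1,2,5]
Step 12: ref 5 → HIT, frames=[3,1,2,5]
Total faults: 4

Answer: 4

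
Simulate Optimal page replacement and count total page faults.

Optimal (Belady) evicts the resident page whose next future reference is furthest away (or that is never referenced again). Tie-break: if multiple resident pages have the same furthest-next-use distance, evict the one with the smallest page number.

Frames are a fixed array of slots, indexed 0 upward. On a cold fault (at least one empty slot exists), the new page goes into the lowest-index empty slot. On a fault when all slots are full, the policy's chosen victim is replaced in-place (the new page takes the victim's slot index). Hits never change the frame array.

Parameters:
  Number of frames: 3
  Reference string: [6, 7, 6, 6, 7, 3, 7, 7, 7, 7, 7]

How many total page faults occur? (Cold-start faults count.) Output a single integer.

Step 0: ref 6 → FAULT, frames=[6,-,-]
Step 1: ref 7 → FAULT, frames=[6,7,-]
Step 2: ref 6 → HIT, frames=[6,7,-]
Step 3: ref 6 → HIT, frames=[6,7,-]
Step 4: ref 7 → HIT, frames=[6,7,-]
Step 5: ref 3 → FAULT, frames=[6,7,3]
Step 6: ref 7 → HIT, frames=[6,7,3]
Step 7: ref 7 → HIT, frames=[6,7,3]
Step 8: ref 7 → HIT, frames=[6,7,3]
Step 9: ref 7 → HIT, frames=[6,7,3]
Step 10: ref 7 → HIT, frames=[6,7,3]
Total faults: 3

Answer: 3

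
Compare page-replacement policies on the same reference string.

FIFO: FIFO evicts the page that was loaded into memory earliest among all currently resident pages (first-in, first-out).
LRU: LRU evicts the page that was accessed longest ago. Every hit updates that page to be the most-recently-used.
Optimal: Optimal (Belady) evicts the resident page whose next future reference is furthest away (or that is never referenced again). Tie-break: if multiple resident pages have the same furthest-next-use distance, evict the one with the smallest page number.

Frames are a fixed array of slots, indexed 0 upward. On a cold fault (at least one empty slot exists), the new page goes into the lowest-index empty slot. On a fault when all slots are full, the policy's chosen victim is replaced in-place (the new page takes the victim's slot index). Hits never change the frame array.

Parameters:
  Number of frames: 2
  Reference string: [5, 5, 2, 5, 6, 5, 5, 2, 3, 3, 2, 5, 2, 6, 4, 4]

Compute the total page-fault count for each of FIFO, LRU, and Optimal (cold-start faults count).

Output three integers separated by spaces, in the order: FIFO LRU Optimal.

Answer: 10 8 8

Derivation:
--- FIFO ---
  step 0: ref 5 -> FAULT, frames=[5,-] (faults so far: 1)
  step 1: ref 5 -> HIT, frames=[5,-] (faults so far: 1)
  step 2: ref 2 -> FAULT, frames=[5,2] (faults so far: 2)
  step 3: ref 5 -> HIT, frames=[5,2] (faults so far: 2)
  step 4: ref 6 -> FAULT, evict 5, frames=[6,2] (faults so far: 3)
  step 5: ref 5 -> FAULT, evict 2, frames=[6,5] (faults so far: 4)
  step 6: ref 5 -> HIT, frames=[6,5] (faults so far: 4)
  step 7: ref 2 -> FAULT, evict 6, frames=[2,5] (faults so far: 5)
  step 8: ref 3 -> FAULT, evict 5, frames=[2,3] (faults so far: 6)
  step 9: ref 3 -> HIT, frames=[2,3] (faults so far: 6)
  step 10: ref 2 -> HIT, frames=[2,3] (faults so far: 6)
  step 11: ref 5 -> FAULT, evict 2, frames=[5,3] (faults so far: 7)
  step 12: ref 2 -> FAULT, evict 3, frames=[5,2] (faults so far: 8)
  step 13: ref 6 -> FAULT, evict 5, frames=[6,2] (faults so far: 9)
  step 14: ref 4 -> FAULT, evict 2, frames=[6,4] (faults so far: 10)
  step 15: ref 4 -> HIT, frames=[6,4] (faults so far: 10)
  FIFO total faults: 10
--- LRU ---
  step 0: ref 5 -> FAULT, frames=[5,-] (faults so far: 1)
  step 1: ref 5 -> HIT, frames=[5,-] (faults so far: 1)
  step 2: ref 2 -> FAULT, frames=[5,2] (faults so far: 2)
  step 3: ref 5 -> HIT, frames=[5,2] (faults so far: 2)
  step 4: ref 6 -> FAULT, evict 2, frames=[5,6] (faults so far: 3)
  step 5: ref 5 -> HIT, frames=[5,6] (faults so far: 3)
  step 6: ref 5 -> HIT, frames=[5,6] (faults so far: 3)
  step 7: ref 2 -> FAULT, evict 6, frames=[5,2] (faults so far: 4)
  step 8: ref 3 -> FAULT, evict 5, frames=[3,2] (faults so far: 5)
  step 9: ref 3 -> HIT, frames=[3,2] (faults so far: 5)
  step 10: ref 2 -> HIT, frames=[3,2] (faults so far: 5)
  step 11: ref 5 -> FAULT, evict 3, frames=[5,2] (faults so far: 6)
  step 12: ref 2 -> HIT, frames=[5,2] (faults so far: 6)
  step 13: ref 6 -> FAULT, evict 5, frames=[6,2] (faults so far: 7)
  step 14: ref 4 -> FAULT, evict 2, frames=[6,4] (faults so far: 8)
  step 15: ref 4 -> HIT, frames=[6,4] (faults so far: 8)
  LRU total faults: 8
--- Optimal ---
  step 0: ref 5 -> FAULT, frames=[5,-] (faults so far: 1)
  step 1: ref 5 -> HIT, frames=[5,-] (faults so far: 1)
  step 2: ref 2 -> FAULT, frames=[5,2] (faults so far: 2)
  step 3: ref 5 -> HIT, frames=[5,2] (faults so far: 2)
  step 4: ref 6 -> FAULT, evict 2, frames=[5,6] (faults so far: 3)
  step 5: ref 5 -> HIT, frames=[5,6] (faults so far: 3)
  step 6: ref 5 -> HIT, frames=[5,6] (faults so far: 3)
  step 7: ref 2 -> FAULT, evict 6, frames=[5,2] (faults so far: 4)
  step 8: ref 3 -> FAULT, evict 5, frames=[3,2] (faults so far: 5)
  step 9: ref 3 -> HIT, frames=[3,2] (faults so far: 5)
  step 10: ref 2 -> HIT, frames=[3,2] (faults so far: 5)
  step 11: ref 5 -> FAULT, evict 3, frames=[5,2] (faults so far: 6)
  step 12: ref 2 -> HIT, frames=[5,2] (faults so far: 6)
  step 13: ref 6 -> FAULT, evict 2, frames=[5,6] (faults so far: 7)
  step 14: ref 4 -> FAULT, evict 5, frames=[4,6] (faults so far: 8)
  step 15: ref 4 -> HIT, frames=[4,6] (faults so far: 8)
  Optimal total faults: 8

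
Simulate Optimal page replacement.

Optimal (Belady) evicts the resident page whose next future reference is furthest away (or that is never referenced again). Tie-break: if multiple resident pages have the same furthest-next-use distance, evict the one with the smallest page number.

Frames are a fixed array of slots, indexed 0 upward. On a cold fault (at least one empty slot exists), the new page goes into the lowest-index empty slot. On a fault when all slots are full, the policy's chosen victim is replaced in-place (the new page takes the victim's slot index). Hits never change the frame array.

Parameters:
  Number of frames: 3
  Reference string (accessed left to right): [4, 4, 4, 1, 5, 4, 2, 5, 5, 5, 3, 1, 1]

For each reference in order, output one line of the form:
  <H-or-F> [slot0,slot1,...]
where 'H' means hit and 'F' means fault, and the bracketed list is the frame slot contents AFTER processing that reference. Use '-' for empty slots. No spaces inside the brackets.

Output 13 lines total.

F [4,-,-]
H [4,-,-]
H [4,-,-]
F [4,1,-]
F [4,1,5]
H [4,1,5]
F [2,1,5]
H [2,1,5]
H [2,1,5]
H [2,1,5]
F [3,1,5]
H [3,1,5]
H [3,1,5]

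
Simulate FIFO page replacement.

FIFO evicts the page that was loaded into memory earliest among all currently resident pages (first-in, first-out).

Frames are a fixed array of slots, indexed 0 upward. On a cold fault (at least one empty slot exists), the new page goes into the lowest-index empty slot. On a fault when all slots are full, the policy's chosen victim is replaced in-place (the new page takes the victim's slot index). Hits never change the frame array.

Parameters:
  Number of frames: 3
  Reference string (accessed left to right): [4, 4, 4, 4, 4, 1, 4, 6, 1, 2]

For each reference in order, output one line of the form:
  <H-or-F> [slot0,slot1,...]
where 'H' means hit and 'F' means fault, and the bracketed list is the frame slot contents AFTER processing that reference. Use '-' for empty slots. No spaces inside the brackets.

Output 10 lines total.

F [4,-,-]
H [4,-,-]
H [4,-,-]
H [4,-,-]
H [4,-,-]
F [4,1,-]
H [4,1,-]
F [4,1,6]
H [4,1,6]
F [2,1,6]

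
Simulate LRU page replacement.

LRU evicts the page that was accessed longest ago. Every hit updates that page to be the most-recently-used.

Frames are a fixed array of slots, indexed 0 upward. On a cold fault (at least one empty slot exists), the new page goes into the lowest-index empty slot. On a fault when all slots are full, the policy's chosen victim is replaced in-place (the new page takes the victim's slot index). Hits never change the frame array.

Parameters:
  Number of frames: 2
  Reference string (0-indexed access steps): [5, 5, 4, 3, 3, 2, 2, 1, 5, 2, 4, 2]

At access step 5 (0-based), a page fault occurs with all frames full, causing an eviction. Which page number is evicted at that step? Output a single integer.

Step 0: ref 5 -> FAULT, frames=[5,-]
Step 1: ref 5 -> HIT, frames=[5,-]
Step 2: ref 4 -> FAULT, frames=[5,4]
Step 3: ref 3 -> FAULT, evict 5, frames=[3,4]
Step 4: ref 3 -> HIT, frames=[3,4]
Step 5: ref 2 -> FAULT, evict 4, frames=[3,2]
At step 5: evicted page 4

Answer: 4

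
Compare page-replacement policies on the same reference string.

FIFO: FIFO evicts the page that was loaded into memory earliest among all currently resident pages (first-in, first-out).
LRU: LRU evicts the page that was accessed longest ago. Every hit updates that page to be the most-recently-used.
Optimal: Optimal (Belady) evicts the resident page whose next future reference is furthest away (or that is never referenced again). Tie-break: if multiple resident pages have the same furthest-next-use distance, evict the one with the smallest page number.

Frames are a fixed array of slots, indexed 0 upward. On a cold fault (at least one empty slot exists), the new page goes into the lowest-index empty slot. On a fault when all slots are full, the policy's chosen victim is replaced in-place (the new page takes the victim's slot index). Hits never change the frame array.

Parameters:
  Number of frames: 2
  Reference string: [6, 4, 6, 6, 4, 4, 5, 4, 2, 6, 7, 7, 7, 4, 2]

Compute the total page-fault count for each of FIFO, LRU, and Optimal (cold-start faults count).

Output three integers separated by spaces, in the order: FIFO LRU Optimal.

--- FIFO ---
  step 0: ref 6 -> FAULT, frames=[6,-] (faults so far: 1)
  step 1: ref 4 -> FAULT, frames=[6,4] (faults so far: 2)
  step 2: ref 6 -> HIT, frames=[6,4] (faults so far: 2)
  step 3: ref 6 -> HIT, frames=[6,4] (faults so far: 2)
  step 4: ref 4 -> HIT, frames=[6,4] (faults so far: 2)
  step 5: ref 4 -> HIT, frames=[6,4] (faults so far: 2)
  step 6: ref 5 -> FAULT, evict 6, frames=[5,4] (faults so far: 3)
  step 7: ref 4 -> HIT, frames=[5,4] (faults so far: 3)
  step 8: ref 2 -> FAULT, evict 4, frames=[5,2] (faults so far: 4)
  step 9: ref 6 -> FAULT, evict 5, frames=[6,2] (faults so far: 5)
  step 10: ref 7 -> FAULT, evict 2, frames=[6,7] (faults so far: 6)
  step 11: ref 7 -> HIT, frames=[6,7] (faults so far: 6)
  step 12: ref 7 -> HIT, frames=[6,7] (faults so far: 6)
  step 13: ref 4 -> FAULT, evict 6, frames=[4,7] (faults so far: 7)
  step 14: ref 2 -> FAULT, evict 7, frames=[4,2] (faults so far: 8)
  FIFO total faults: 8
--- LRU ---
  step 0: ref 6 -> FAULT, frames=[6,-] (faults so far: 1)
  step 1: ref 4 -> FAULT, frames=[6,4] (faults so far: 2)
  step 2: ref 6 -> HIT, frames=[6,4] (faults so far: 2)
  step 3: ref 6 -> HIT, frames=[6,4] (faults so far: 2)
  step 4: ref 4 -> HIT, frames=[6,4] (faults so far: 2)
  step 5: ref 4 -> HIT, frames=[6,4] (faults so far: 2)
  step 6: ref 5 -> FAULT, evict 6, frames=[5,4] (faults so far: 3)
  step 7: ref 4 -> HIT, frames=[5,4] (faults so far: 3)
  step 8: ref 2 -> FAULT, evict 5, frames=[2,4] (faults so far: 4)
  step 9: ref 6 -> FAULT, evict 4, frames=[2,6] (faults so far: 5)
  step 10: ref 7 -> FAULT, evict 2, frames=[7,6] (faults so far: 6)
  step 11: ref 7 -> HIT, frames=[7,6] (faults so far: 6)
  step 12: ref 7 -> HIT, frames=[7,6] (faults so far: 6)
  step 13: ref 4 -> FAULT, evict 6, frames=[7,4] (faults so far: 7)
  step 14: ref 2 -> FAULT, evict 7, frames=[2,4] (faults so far: 8)
  LRU total faults: 8
--- Optimal ---
  step 0: ref 6 -> FAULT, frames=[6,-] (faults so far: 1)
  step 1: ref 4 -> FAULT, frames=[6,4] (faults so far: 2)
  step 2: ref 6 -> HIT, frames=[6,4] (faults so far: 2)
  step 3: ref 6 -> HIT, frames=[6,4] (faults so far: 2)
  step 4: ref 4 -> HIT, frames=[6,4] (faults so far: 2)
  step 5: ref 4 -> HIT, frames=[6,4] (faults so far: 2)
  step 6: ref 5 -> FAULT, evict 6, frames=[5,4] (faults so far: 3)
  step 7: ref 4 -> HIT, frames=[5,4] (faults so far: 3)
  step 8: ref 2 -> FAULT, evict 5, frames=[2,4] (faults so far: 4)
  step 9: ref 6 -> FAULT, evict 2, frames=[6,4] (faults so far: 5)
  step 10: ref 7 -> FAULT, evict 6, frames=[7,4] (faults so far: 6)
  step 11: ref 7 -> HIT, frames=[7,4] (faults so far: 6)
  step 12: ref 7 -> HIT, frames=[7,4] (faults so far: 6)
  step 13: ref 4 -> HIT, frames=[7,4] (faults so far: 6)
  step 14: ref 2 -> FAULT, evict 4, frames=[7,2] (faults so far: 7)
  Optimal total faults: 7

Answer: 8 8 7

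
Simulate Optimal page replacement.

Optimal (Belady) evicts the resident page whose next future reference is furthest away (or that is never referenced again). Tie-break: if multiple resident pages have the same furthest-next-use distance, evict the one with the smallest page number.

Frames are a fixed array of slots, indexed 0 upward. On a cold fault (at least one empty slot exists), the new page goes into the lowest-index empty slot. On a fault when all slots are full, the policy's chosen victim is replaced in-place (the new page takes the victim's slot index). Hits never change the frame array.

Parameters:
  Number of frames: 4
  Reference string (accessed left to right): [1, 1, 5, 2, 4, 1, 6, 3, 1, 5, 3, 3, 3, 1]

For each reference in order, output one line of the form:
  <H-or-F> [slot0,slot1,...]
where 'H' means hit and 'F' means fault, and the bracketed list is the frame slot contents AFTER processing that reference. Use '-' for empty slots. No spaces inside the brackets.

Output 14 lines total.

F [1,-,-,-]
H [1,-,-,-]
F [1,5,-,-]
F [1,5,2,-]
F [1,5,2,4]
H [1,5,2,4]
F [1,5,6,4]
F [1,5,6,3]
H [1,5,6,3]
H [1,5,6,3]
H [1,5,6,3]
H [1,5,6,3]
H [1,5,6,3]
H [1,5,6,3]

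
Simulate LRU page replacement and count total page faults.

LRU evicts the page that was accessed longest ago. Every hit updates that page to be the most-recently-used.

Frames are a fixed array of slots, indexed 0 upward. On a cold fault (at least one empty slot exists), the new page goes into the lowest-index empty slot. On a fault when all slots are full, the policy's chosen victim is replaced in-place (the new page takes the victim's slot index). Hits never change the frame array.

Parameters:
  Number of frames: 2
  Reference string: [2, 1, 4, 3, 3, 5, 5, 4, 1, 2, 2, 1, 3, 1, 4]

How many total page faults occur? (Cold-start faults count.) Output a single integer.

Answer: 10

Derivation:
Step 0: ref 2 → FAULT, frames=[2,-]
Step 1: ref 1 → FAULT, frames=[2,1]
Step 2: ref 4 → FAULT (evict 2), frames=[4,1]
Step 3: ref 3 → FAULT (evict 1), frames=[4,3]
Step 4: ref 3 → HIT, frames=[4,3]
Step 5: ref 5 → FAULT (evict 4), frames=[5,3]
Step 6: ref 5 → HIT, frames=[5,3]
Step 7: ref 4 → FAULT (evict 3), frames=[5,4]
Step 8: ref 1 → FAULT (evict 5), frames=[1,4]
Step 9: ref 2 → FAULT (evict 4), frames=[1,2]
Step 10: ref 2 → HIT, frames=[1,2]
Step 11: ref 1 → HIT, frames=[1,2]
Step 12: ref 3 → FAULT (evict 2), frames=[1,3]
Step 13: ref 1 → HIT, frames=[1,3]
Step 14: ref 4 → FAULT (evict 3), frames=[1,4]
Total faults: 10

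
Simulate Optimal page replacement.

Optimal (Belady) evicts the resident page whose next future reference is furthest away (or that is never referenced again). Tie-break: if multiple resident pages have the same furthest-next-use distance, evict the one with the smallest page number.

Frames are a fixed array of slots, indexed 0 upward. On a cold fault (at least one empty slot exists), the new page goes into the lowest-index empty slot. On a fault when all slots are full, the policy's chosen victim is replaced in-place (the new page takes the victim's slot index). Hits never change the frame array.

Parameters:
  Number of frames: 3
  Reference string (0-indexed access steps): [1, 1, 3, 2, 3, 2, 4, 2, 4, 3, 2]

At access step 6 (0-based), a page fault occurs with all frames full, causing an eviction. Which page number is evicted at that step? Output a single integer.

Answer: 1

Derivation:
Step 0: ref 1 -> FAULT, frames=[1,-,-]
Step 1: ref 1 -> HIT, frames=[1,-,-]
Step 2: ref 3 -> FAULT, frames=[1,3,-]
Step 3: ref 2 -> FAULT, frames=[1,3,2]
Step 4: ref 3 -> HIT, frames=[1,3,2]
Step 5: ref 2 -> HIT, frames=[1,3,2]
Step 6: ref 4 -> FAULT, evict 1, frames=[4,3,2]
At step 6: evicted page 1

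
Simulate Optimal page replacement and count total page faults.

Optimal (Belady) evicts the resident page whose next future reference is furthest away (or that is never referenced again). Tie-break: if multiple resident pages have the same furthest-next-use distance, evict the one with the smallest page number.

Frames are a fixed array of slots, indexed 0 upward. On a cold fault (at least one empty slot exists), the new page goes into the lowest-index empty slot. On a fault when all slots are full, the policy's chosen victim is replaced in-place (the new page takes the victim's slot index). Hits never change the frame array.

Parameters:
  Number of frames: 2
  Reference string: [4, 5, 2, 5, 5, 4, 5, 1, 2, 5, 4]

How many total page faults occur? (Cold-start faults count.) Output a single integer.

Answer: 7

Derivation:
Step 0: ref 4 → FAULT, frames=[4,-]
Step 1: ref 5 → FAULT, frames=[4,5]
Step 2: ref 2 → FAULT (evict 4), frames=[2,5]
Step 3: ref 5 → HIT, frames=[2,5]
Step 4: ref 5 → HIT, frames=[2,5]
Step 5: ref 4 → FAULT (evict 2), frames=[4,5]
Step 6: ref 5 → HIT, frames=[4,5]
Step 7: ref 1 → FAULT (evict 4), frames=[1,5]
Step 8: ref 2 → FAULT (evict 1), frames=[2,5]
Step 9: ref 5 → HIT, frames=[2,5]
Step 10: ref 4 → FAULT (evict 2), frames=[4,5]
Total faults: 7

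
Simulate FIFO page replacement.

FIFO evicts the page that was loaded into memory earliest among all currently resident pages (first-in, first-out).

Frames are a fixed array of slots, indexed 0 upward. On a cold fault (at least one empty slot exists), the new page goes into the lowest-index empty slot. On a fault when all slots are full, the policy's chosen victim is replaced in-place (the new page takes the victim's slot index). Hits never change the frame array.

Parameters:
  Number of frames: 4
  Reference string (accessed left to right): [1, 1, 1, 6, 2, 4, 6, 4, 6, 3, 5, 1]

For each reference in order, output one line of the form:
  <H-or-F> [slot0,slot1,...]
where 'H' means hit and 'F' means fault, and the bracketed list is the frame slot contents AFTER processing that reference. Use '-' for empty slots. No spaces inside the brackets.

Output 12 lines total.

F [1,-,-,-]
H [1,-,-,-]
H [1,-,-,-]
F [1,6,-,-]
F [1,6,2,-]
F [1,6,2,4]
H [1,6,2,4]
H [1,6,2,4]
H [1,6,2,4]
F [3,6,2,4]
F [3,5,2,4]
F [3,5,1,4]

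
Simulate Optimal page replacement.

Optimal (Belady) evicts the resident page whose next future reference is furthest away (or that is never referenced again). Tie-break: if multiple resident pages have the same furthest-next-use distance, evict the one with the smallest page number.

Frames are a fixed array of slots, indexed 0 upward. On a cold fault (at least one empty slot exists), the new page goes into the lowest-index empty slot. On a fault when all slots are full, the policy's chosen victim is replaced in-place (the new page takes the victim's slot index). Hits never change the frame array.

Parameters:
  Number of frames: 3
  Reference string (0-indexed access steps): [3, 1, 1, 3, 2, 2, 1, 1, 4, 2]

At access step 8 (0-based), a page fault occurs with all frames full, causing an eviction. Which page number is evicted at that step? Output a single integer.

Answer: 1

Derivation:
Step 0: ref 3 -> FAULT, frames=[3,-,-]
Step 1: ref 1 -> FAULT, frames=[3,1,-]
Step 2: ref 1 -> HIT, frames=[3,1,-]
Step 3: ref 3 -> HIT, frames=[3,1,-]
Step 4: ref 2 -> FAULT, frames=[3,1,2]
Step 5: ref 2 -> HIT, frames=[3,1,2]
Step 6: ref 1 -> HIT, frames=[3,1,2]
Step 7: ref 1 -> HIT, frames=[3,1,2]
Step 8: ref 4 -> FAULT, evict 1, frames=[3,4,2]
At step 8: evicted page 1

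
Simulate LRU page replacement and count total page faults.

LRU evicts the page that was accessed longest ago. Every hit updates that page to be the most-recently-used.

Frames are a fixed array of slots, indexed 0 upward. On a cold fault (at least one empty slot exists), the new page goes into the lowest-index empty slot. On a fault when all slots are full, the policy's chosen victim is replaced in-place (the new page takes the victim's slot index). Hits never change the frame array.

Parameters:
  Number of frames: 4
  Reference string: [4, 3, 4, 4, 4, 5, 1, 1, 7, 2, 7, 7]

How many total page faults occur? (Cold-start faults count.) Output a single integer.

Step 0: ref 4 → FAULT, frames=[4,-,-,-]
Step 1: ref 3 → FAULT, frames=[4,3,-,-]
Step 2: ref 4 → HIT, frames=[4,3,-,-]
Step 3: ref 4 → HIT, frames=[4,3,-,-]
Step 4: ref 4 → HIT, frames=[4,3,-,-]
Step 5: ref 5 → FAULT, frames=[4,3,5,-]
Step 6: ref 1 → FAULT, frames=[4,3,5,1]
Step 7: ref 1 → HIT, frames=[4,3,5,1]
Step 8: ref 7 → FAULT (evict 3), frames=[4,7,5,1]
Step 9: ref 2 → FAULT (evict 4), frames=[2,7,5,1]
Step 10: ref 7 → HIT, frames=[2,7,5,1]
Step 11: ref 7 → HIT, frames=[2,7,5,1]
Total faults: 6

Answer: 6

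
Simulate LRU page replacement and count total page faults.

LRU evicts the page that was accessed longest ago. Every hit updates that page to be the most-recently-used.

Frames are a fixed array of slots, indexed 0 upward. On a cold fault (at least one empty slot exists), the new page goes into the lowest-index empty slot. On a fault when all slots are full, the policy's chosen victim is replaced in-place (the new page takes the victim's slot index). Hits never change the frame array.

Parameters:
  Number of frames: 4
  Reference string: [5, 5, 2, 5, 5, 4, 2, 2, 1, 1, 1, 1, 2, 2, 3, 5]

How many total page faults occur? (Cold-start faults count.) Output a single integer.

Step 0: ref 5 → FAULT, frames=[5,-,-,-]
Step 1: ref 5 → HIT, frames=[5,-,-,-]
Step 2: ref 2 → FAULT, frames=[5,2,-,-]
Step 3: ref 5 → HIT, frames=[5,2,-,-]
Step 4: ref 5 → HIT, frames=[5,2,-,-]
Step 5: ref 4 → FAULT, frames=[5,2,4,-]
Step 6: ref 2 → HIT, frames=[5,2,4,-]
Step 7: ref 2 → HIT, frames=[5,2,4,-]
Step 8: ref 1 → FAULT, frames=[5,2,4,1]
Step 9: ref 1 → HIT, frames=[5,2,4,1]
Step 10: ref 1 → HIT, frames=[5,2,4,1]
Step 11: ref 1 → HIT, frames=[5,2,4,1]
Step 12: ref 2 → HIT, frames=[5,2,4,1]
Step 13: ref 2 → HIT, frames=[5,2,4,1]
Step 14: ref 3 → FAULT (evict 5), frames=[3,2,4,1]
Step 15: ref 5 → FAULT (evict 4), frames=[3,2,5,1]
Total faults: 6

Answer: 6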